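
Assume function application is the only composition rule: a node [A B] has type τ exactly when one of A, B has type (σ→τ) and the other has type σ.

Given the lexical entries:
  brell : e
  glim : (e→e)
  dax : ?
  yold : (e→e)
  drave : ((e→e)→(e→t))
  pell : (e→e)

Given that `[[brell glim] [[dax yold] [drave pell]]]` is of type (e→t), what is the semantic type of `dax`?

((e→e)→((e→t)→(e→(e→t))))

For [[brell glim] [[dax yold] [drave pell]]] to have type (e→t) with [brell glim] of type e, [[dax yold] [drave pell]] must be the function: [[dax yold] [drave pell]] : (e→(e→t)).
For [[dax yold] [drave pell]] to have type (e→(e→t)) with [drave pell] of type (e→t), [dax yold] must be the function: [dax yold] : ((e→t)→(e→(e→t))).
For [dax yold] to have type ((e→t)→(e→(e→t))) with yold of type (e→e), dax must be the function: dax : ((e→e)→((e→t)→(e→(e→t)))).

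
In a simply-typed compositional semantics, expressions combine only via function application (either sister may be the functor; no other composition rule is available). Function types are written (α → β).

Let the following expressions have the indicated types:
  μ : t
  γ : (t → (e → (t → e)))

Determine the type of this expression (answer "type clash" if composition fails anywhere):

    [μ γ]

[μ γ]: functor γ : (t → (e → (t → e))), argument μ : t; result (e → (t → e)).

(e → (t → e))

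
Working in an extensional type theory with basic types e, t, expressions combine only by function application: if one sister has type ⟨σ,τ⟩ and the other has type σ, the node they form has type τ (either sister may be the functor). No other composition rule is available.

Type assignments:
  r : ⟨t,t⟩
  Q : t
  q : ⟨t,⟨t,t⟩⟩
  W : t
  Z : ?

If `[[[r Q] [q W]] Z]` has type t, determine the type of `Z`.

⟨t,t⟩

At [[[r Q] [q W]] Z] (required: t): [[r Q] [q W]] is t, which is not a function with range t; hence Z is the functor — type ⟨t,t⟩.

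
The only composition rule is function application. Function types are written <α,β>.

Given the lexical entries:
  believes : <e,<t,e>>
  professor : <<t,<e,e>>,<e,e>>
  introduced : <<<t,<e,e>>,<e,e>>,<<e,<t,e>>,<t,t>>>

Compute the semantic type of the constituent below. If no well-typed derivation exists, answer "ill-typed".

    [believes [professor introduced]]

[professor introduced]: functor introduced : <<<t,<e,e>>,<e,e>>,<<e,<t,e>>,<t,t>>>, argument professor : <<t,<e,e>>,<e,e>>; result <<e,<t,e>>,<t,t>>.
[believes [professor introduced]]: functor [professor introduced] : <<e,<t,e>>,<t,t>>, argument believes : <e,<t,e>>; result <t,t>.

<t,t>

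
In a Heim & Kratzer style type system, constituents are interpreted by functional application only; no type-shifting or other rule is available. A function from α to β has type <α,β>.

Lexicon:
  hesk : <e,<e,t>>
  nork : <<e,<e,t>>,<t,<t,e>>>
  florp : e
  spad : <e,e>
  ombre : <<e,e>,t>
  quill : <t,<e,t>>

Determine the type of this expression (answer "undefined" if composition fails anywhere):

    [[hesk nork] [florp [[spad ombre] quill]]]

[hesk nork]: <<e,<e,t>>,<t,<t,e>>> applied to <e,<e,t>> yields <t,<t,e>>.
[spad ombre]: <<e,e>,t> applied to <e,e> yields t.
[[spad ombre] quill]: <t,<e,t>> applied to t yields <e,t>.
[florp [[spad ombre] quill]]: <e,t> applied to e yields t.
[[hesk nork] [florp [[spad ombre] quill]]]: <t,<t,e>> applied to t yields <t,e>.

<t,e>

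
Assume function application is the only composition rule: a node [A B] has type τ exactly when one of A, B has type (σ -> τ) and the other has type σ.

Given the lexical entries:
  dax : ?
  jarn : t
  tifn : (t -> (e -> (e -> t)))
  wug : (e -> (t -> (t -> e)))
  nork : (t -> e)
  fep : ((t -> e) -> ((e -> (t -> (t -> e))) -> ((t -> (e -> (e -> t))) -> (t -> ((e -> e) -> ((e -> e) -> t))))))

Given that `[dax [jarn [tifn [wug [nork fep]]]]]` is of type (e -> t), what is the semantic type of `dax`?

[dax [jarn [tifn [wug [nork fep]]]]] must have type (e -> t). The sister [jarn [tifn [wug [nork fep]]]] has type ((e -> e) -> ((e -> e) -> t)); that is not a function onto (e -> t), so dax must be the functor, of type (((e -> e) -> ((e -> e) -> t)) -> (e -> t)).

(((e -> e) -> ((e -> e) -> t)) -> (e -> t))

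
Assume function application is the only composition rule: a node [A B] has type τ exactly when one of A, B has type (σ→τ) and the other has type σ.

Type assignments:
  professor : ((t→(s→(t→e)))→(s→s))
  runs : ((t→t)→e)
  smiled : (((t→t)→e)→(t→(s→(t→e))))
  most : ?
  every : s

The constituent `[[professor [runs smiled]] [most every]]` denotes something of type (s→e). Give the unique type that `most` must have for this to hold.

(s→((s→s)→(s→e)))

[[professor [runs smiled]] [most every]] is required to be (s→e). [professor [runs smiled]] : (s→s) cannot yield (s→e) as functor, so [most every] : ((s→s)→(s→e)).
[most every] is required to be ((s→s)→(s→e)). every : s cannot yield ((s→s)→(s→e)) as functor, so most : (s→((s→s)→(s→e))).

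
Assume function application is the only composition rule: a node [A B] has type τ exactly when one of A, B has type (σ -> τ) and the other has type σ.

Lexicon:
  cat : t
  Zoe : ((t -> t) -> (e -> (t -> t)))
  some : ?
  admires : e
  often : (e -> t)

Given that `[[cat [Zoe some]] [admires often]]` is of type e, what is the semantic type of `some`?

At [[cat [Zoe some]] [admires often]] (required: e): [admires often] is t, which is not a function with range e; hence [cat [Zoe some]] is the functor — type (t -> e).
At [cat [Zoe some]] (required: (t -> e)): cat is t, which is not a function with range (t -> e); hence [Zoe some] is the functor — type (t -> (t -> e)).
At [Zoe some] (required: (t -> (t -> e))): Zoe is ((t -> t) -> (e -> (t -> t))), which is not a function with range (t -> (t -> e)); hence some is the functor — type (((t -> t) -> (e -> (t -> t))) -> (t -> (t -> e))).

(((t -> t) -> (e -> (t -> t))) -> (t -> (t -> e)))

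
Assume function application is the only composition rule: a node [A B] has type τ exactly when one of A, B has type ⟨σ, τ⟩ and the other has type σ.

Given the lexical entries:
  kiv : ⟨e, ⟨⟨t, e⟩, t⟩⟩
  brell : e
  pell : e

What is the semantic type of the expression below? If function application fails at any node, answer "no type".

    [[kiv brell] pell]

[kiv brell] — kiv of type ⟨e, ⟨⟨t, e⟩, t⟩⟩ combines with brell of type e: type ⟨⟨t, e⟩, t⟩.
[[kiv brell] pell]: ⟨⟨t, e⟩, t⟩ with e — neither is a function whose domain matches the other; composition fails here.

no type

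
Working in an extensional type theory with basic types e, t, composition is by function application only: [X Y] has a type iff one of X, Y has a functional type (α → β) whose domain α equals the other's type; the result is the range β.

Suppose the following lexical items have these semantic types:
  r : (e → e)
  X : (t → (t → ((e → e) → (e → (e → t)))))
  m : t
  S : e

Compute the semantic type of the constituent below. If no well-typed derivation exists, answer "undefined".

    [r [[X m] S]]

[X m]: (t → (t → ((e → e) → (e → (e → t))))) applied to t yields (t → ((e → e) → (e → (e → t)))).
[[X m] S]: (t → ((e → e) → (e → (e → t)))) with e — neither is a function whose domain matches the other; composition fails here.

undefined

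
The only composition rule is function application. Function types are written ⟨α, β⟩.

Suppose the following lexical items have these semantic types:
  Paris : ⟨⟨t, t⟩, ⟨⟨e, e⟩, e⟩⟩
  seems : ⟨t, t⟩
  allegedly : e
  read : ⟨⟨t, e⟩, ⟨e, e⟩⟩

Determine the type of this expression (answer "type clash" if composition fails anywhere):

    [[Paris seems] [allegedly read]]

[Paris seems]: functor Paris : ⟨⟨t, t⟩, ⟨⟨e, e⟩, e⟩⟩, argument seems : ⟨t, t⟩; result ⟨⟨e, e⟩, e⟩.
[allegedly read]: e with ⟨⟨t, e⟩, ⟨e, e⟩⟩ — neither is a function whose domain matches the other; composition fails here.

type clash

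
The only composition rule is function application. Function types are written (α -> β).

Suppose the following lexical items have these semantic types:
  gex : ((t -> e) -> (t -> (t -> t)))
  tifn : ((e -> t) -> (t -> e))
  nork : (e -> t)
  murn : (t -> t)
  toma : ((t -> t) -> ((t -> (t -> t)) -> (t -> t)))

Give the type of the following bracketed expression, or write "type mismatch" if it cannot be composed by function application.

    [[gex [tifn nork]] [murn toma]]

(t -> t)

[tifn nork]: functor tifn : ((e -> t) -> (t -> e)), argument nork : (e -> t); result (t -> e).
[gex [tifn nork]]: functor gex : ((t -> e) -> (t -> (t -> t))), argument [tifn nork] : (t -> e); result (t -> (t -> t)).
[murn toma]: functor toma : ((t -> t) -> ((t -> (t -> t)) -> (t -> t))), argument murn : (t -> t); result ((t -> (t -> t)) -> (t -> t)).
[[gex [tifn nork]] [murn toma]]: functor [murn toma] : ((t -> (t -> t)) -> (t -> t)), argument [gex [tifn nork]] : (t -> (t -> t)); result (t -> t).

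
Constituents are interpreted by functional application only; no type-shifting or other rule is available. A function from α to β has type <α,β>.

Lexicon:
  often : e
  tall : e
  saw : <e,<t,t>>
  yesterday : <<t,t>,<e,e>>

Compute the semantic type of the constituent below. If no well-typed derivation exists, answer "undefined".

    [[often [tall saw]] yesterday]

undefined

[tall saw]: functor saw : <e,<t,t>>, argument tall : e; result <t,t>.
[often [tall saw]]: e with <t,t> — neither is a function whose domain matches the other; composition fails here.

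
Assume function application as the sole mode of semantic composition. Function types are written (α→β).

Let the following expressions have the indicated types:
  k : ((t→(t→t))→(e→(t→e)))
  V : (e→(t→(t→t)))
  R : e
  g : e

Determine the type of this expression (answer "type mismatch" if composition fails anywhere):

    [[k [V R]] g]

(t→e)

[V R]: V is (e→(t→(t→t))), R is e; result (t→(t→t)).
[k [V R]]: k is ((t→(t→t))→(e→(t→e))), [V R] is (t→(t→t)); result (e→(t→e)).
[[k [V R]] g]: [k [V R]] is (e→(t→e)), g is e; result (t→e).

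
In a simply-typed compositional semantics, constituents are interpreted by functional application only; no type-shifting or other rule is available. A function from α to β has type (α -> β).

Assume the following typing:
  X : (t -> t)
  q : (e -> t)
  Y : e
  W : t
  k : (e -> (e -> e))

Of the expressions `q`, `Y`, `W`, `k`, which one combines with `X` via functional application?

q : (e -> t) — no; X wants t, and q wants e.
Y : e — no; X wants t, and Y wants nothing (atomic).
W — combines: X : (t -> t) takes W : t as argument, giving t.
k : (e -> (e -> e)) — no; X wants t, and k wants e.

W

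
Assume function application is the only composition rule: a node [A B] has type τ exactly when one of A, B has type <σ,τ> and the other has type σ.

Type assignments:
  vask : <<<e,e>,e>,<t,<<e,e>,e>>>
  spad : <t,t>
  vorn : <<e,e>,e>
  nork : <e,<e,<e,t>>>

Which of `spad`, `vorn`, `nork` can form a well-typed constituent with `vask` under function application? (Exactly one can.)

vorn

spad : <t,t> — neither side's domain matches the other.
vorn — combines: vask : <<<e,e>,e>,<t,<<e,e>,e>>> takes vorn : <<e,e>,e> as argument, giving <t,<<e,e>,e>>.
nork : <e,<e,<e,t>>> — neither side's domain matches the other.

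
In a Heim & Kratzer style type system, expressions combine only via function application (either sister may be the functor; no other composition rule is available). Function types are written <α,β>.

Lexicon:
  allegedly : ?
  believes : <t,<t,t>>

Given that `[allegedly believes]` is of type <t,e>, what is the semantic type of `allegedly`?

At [allegedly believes] (required: <t,e>): believes is <t,<t,t>>, which is not a function with range <t,e>; hence allegedly is the functor — type <<t,<t,t>>,<t,e>>.

<<t,<t,t>>,<t,e>>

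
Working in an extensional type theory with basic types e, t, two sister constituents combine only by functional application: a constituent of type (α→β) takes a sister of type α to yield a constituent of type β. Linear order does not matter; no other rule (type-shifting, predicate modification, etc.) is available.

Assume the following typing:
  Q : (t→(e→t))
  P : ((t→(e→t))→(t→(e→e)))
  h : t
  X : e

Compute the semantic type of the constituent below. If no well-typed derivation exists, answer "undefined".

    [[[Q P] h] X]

e

At [Q P], P : ((t→(e→t))→(t→(e→e))) takes Q : (t→(e→t)), giving (t→(e→e)).
At [[Q P] h], [Q P] : (t→(e→e)) takes h : t, giving (e→e).
At [[[Q P] h] X], [[Q P] h] : (e→e) takes X : e, giving e.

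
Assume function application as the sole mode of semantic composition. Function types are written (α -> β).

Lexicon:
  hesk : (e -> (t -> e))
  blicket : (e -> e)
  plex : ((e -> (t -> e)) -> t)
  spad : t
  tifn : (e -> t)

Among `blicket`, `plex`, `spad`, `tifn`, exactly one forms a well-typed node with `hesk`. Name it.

plex

blicket : (e -> e) — no; hesk wants e, and blicket wants e.
plex — combines: plex : ((e -> (t -> e)) -> t) takes hesk : (e -> (t -> e)) as argument, giving t.
spad : t — no; hesk wants e, and spad wants nothing (atomic).
tifn : (e -> t) — no; hesk wants e, and tifn wants e.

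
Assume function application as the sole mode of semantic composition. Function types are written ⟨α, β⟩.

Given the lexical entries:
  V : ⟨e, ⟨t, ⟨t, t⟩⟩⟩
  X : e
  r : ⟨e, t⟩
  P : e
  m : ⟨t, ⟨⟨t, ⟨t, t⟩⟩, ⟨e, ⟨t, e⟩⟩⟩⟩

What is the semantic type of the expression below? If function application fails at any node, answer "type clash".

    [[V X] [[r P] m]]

[V X]: V is ⟨e, ⟨t, ⟨t, t⟩⟩⟩, X is e; result ⟨t, ⟨t, t⟩⟩.
[r P]: r is ⟨e, t⟩, P is e; result t.
[[r P] m]: m is ⟨t, ⟨⟨t, ⟨t, t⟩⟩, ⟨e, ⟨t, e⟩⟩⟩⟩, [r P] is t; result ⟨⟨t, ⟨t, t⟩⟩, ⟨e, ⟨t, e⟩⟩⟩.
[[V X] [[r P] m]]: [[r P] m] is ⟨⟨t, ⟨t, t⟩⟩, ⟨e, ⟨t, e⟩⟩⟩, [V X] is ⟨t, ⟨t, t⟩⟩; result ⟨e, ⟨t, e⟩⟩.

⟨e, ⟨t, e⟩⟩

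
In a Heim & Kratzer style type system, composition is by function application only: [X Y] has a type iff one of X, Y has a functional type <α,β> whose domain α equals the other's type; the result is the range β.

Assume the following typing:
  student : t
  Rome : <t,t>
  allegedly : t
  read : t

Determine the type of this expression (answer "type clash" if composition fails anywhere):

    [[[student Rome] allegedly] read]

[student Rome]: <t,t> applied to t yields t.
[[student Rome] allegedly]: t with t — neither is a function whose domain matches the other; composition fails here.

type clash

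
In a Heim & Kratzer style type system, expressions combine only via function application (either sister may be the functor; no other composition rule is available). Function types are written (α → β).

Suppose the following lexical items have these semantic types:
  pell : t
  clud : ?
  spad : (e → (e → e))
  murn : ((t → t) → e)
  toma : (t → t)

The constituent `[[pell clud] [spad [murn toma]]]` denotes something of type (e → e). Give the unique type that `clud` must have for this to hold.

(t → ((e → e) → (e → e)))

[[pell clud] [spad [murn toma]]] must have type (e → e). The sister [spad [murn toma]] has type (e → e); that is not a function onto (e → e), so [pell clud] must be the functor, of type ((e → e) → (e → e)).
[pell clud] must have type ((e → e) → (e → e)). The sister pell has type t; that is not a function onto ((e → e) → (e → e)), so clud must be the functor, of type (t → ((e → e) → (e → e))).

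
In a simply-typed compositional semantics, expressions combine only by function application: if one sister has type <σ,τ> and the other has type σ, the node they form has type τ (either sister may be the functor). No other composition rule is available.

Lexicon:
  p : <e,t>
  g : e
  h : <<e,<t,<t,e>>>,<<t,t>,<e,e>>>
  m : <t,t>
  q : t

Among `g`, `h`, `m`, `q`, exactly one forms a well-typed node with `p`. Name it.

g — combines: p : <e,t> takes g : e as argument, giving t.
h : <<e,<t,<t,e>>>,<<t,t>,<e,e>>> — p needs e; h needs <e,<t,<t,e>>>; neither fits.
m : <t,t> — p needs e; m needs t; neither fits.
q : t — p needs e; q needs nothing (atomic); neither fits.

g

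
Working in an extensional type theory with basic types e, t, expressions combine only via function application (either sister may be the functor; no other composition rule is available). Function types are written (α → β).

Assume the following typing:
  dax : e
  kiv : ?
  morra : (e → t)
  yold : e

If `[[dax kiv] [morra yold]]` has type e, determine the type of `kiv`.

[[dax kiv] [morra yold]] is required to be e. [morra yold] : t cannot yield e as functor, so [dax kiv] : (t → e).
[dax kiv] is required to be (t → e). dax : e cannot yield (t → e) as functor, so kiv : (e → (t → e)).

(e → (t → e))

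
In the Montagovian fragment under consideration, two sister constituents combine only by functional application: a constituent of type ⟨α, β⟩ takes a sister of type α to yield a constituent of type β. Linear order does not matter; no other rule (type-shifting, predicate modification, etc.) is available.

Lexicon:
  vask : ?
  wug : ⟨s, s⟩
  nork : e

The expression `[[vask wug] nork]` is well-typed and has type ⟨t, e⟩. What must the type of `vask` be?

For [[vask wug] nork] to have type ⟨t, e⟩ with nork of type e, [vask wug] must be the function: [vask wug] : ⟨e, ⟨t, e⟩⟩.
For [vask wug] to have type ⟨e, ⟨t, e⟩⟩ with wug of type ⟨s, s⟩, vask must be the function: vask : ⟨⟨s, s⟩, ⟨e, ⟨t, e⟩⟩⟩.

⟨⟨s, s⟩, ⟨e, ⟨t, e⟩⟩⟩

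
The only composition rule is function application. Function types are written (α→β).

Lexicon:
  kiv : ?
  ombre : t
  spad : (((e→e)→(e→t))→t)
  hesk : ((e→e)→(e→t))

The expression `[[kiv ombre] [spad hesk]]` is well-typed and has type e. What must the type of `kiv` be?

(t→(t→e))

For [[kiv ombre] [spad hesk]] to have type e with [spad hesk] of type t, [kiv ombre] must be the function: [kiv ombre] : (t→e).
For [kiv ombre] to have type (t→e) with ombre of type t, kiv must be the function: kiv : (t→(t→e)).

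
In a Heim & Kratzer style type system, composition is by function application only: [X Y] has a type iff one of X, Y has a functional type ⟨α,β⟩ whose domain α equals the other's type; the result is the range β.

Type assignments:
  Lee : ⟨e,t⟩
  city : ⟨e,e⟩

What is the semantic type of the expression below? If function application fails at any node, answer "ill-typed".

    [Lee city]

[Lee city]: ⟨e,t⟩ and ⟨e,e⟩ cannot combine by function application — type clash.

ill-typed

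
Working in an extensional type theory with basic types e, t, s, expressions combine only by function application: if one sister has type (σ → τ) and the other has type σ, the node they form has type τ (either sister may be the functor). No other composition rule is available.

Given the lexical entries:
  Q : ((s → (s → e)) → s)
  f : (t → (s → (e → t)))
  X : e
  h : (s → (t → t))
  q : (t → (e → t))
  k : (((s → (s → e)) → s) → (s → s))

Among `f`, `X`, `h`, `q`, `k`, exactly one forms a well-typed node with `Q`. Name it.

k

f : (t → (s → (e → t))) — does not combine with Q.
X : e — does not combine with Q.
h : (s → (t → t)) — does not combine with Q.
q : (t → (e → t)) — does not combine with Q.
k — combines: k : (((s → (s → e)) → s) → (s → s)) takes Q : ((s → (s → e)) → s) as argument, giving (s → s).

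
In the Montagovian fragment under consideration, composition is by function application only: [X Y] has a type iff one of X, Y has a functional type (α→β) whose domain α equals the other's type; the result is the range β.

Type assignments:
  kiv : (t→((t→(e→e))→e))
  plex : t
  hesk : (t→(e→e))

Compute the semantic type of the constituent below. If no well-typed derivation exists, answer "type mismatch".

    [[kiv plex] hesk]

[kiv plex]: (t→((t→(e→e))→e)) applied to t yields ((t→(e→e))→e).
[[kiv plex] hesk]: ((t→(e→e))→e) applied to (t→(e→e)) yields e.

e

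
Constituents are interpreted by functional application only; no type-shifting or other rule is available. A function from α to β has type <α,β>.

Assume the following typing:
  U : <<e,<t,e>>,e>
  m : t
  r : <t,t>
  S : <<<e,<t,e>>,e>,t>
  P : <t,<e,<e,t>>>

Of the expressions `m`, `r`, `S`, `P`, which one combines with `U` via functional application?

m : t — does not combine with U.
r : <t,t> — does not combine with U.
S — combines: S : <<<e,<t,e>>,e>,t> takes U : <<e,<t,e>>,e> as argument, giving t.
P : <t,<e,<e,t>>> — does not combine with U.

S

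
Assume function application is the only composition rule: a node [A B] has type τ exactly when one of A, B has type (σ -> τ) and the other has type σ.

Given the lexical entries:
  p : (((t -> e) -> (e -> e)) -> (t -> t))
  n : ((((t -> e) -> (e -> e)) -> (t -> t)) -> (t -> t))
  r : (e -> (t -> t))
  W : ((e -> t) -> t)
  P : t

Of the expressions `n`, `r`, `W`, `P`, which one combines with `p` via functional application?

n

n — combines: n : ((((t -> e) -> (e -> e)) -> (t -> t)) -> (t -> t)) takes p : (((t -> e) -> (e -> e)) -> (t -> t)) as argument, giving (t -> t).
r : (e -> (t -> t)) — no; p wants ((t -> e) -> (e -> e)), and r wants e.
W : ((e -> t) -> t) — no; p wants ((t -> e) -> (e -> e)), and W wants (e -> t).
P : t — no; p wants ((t -> e) -> (e -> e)), and P wants nothing (atomic).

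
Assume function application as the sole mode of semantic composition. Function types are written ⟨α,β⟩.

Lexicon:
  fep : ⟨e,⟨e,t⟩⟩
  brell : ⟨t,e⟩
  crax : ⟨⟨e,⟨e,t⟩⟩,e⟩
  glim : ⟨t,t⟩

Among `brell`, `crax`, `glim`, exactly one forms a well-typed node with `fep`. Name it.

crax

brell : ⟨t,e⟩ — no; fep wants e, and brell wants t.
crax — combines: crax : ⟨⟨e,⟨e,t⟩⟩,e⟩ takes fep : ⟨e,⟨e,t⟩⟩ as argument, giving e.
glim : ⟨t,t⟩ — no; fep wants e, and glim wants t.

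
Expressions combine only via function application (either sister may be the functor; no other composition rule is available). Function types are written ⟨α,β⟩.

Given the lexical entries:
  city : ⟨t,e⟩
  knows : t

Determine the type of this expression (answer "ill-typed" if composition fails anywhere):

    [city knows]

e

[city knows]: functor city : ⟨t,e⟩, argument knows : t; result e.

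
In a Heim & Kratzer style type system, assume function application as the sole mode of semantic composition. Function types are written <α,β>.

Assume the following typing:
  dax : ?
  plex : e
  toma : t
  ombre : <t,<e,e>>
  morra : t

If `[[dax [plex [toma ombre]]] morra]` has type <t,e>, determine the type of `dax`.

<e,<t,<t,e>>>

[[dax [plex [toma ombre]]] morra] is required to be <t,e>. morra : t cannot yield <t,e> as functor, so [dax [plex [toma ombre]]] : <t,<t,e>>.
[dax [plex [toma ombre]]] is required to be <t,<t,e>>. [plex [toma ombre]] : e cannot yield <t,<t,e>> as functor, so dax : <e,<t,<t,e>>>.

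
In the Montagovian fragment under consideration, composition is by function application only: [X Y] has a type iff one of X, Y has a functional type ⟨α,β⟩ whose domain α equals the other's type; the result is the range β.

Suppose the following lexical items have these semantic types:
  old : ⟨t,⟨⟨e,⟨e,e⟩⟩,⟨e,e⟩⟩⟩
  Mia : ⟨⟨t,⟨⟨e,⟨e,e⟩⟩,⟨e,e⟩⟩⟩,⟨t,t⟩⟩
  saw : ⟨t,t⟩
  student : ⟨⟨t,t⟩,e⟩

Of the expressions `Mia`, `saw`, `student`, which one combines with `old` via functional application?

Mia

Mia — combines: Mia : ⟨⟨t,⟨⟨e,⟨e,e⟩⟩,⟨e,e⟩⟩⟩,⟨t,t⟩⟩ takes old : ⟨t,⟨⟨e,⟨e,e⟩⟩,⟨e,e⟩⟩⟩ as argument, giving ⟨t,t⟩.
saw : ⟨t,t⟩ — no; old wants t, and saw wants t.
student : ⟨⟨t,t⟩,e⟩ — no; old wants t, and student wants ⟨t,t⟩.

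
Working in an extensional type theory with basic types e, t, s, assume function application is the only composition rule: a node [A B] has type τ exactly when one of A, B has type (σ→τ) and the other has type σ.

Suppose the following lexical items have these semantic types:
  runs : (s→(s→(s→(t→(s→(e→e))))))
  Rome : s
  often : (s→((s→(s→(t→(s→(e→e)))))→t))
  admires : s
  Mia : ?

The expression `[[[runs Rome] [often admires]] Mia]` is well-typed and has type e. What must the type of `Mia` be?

(t→e)

At [[[runs Rome] [often admires]] Mia] (required: e): [[runs Rome] [often admires]] is t, which is not a function with range e; hence Mia is the functor — type (t→e).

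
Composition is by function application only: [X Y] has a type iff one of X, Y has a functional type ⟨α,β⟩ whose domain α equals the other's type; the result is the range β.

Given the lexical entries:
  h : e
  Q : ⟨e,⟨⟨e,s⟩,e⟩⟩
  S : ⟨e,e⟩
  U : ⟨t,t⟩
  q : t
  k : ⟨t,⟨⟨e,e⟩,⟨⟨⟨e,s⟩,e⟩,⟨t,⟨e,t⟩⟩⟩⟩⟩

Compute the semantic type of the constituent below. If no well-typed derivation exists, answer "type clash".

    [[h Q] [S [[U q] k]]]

[h Q] — Q of type ⟨e,⟨⟨e,s⟩,e⟩⟩ combines with h of type e: type ⟨⟨e,s⟩,e⟩.
[U q] — U of type ⟨t,t⟩ combines with q of type t: type t.
[[U q] k] — k of type ⟨t,⟨⟨e,e⟩,⟨⟨⟨e,s⟩,e⟩,⟨t,⟨e,t⟩⟩⟩⟩⟩ combines with [U q] of type t: type ⟨⟨e,e⟩,⟨⟨⟨e,s⟩,e⟩,⟨t,⟨e,t⟩⟩⟩⟩.
[S [[U q] k]] — [[U q] k] of type ⟨⟨e,e⟩,⟨⟨⟨e,s⟩,e⟩,⟨t,⟨e,t⟩⟩⟩⟩ combines with S of type ⟨e,e⟩: type ⟨⟨⟨e,s⟩,e⟩,⟨t,⟨e,t⟩⟩⟩.
[[h Q] [S [[U q] k]]] — [S [[U q] k]] of type ⟨⟨⟨e,s⟩,e⟩,⟨t,⟨e,t⟩⟩⟩ combines with [h Q] of type ⟨⟨e,s⟩,e⟩: type ⟨t,⟨e,t⟩⟩.

⟨t,⟨e,t⟩⟩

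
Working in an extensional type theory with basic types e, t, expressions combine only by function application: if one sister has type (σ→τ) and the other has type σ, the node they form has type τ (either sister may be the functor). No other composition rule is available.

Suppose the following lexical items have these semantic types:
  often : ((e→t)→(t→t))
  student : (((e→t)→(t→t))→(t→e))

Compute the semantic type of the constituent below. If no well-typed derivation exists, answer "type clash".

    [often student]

[often student] — student of type (((e→t)→(t→t))→(t→e)) combines with often of type ((e→t)→(t→t)): type (t→e).

(t→e)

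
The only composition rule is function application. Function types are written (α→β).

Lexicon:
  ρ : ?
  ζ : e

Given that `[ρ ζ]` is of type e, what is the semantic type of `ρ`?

At [ρ ζ] (required: e): ζ is e, which is not a function with range e; hence ρ is the functor — type (e→e).

(e→e)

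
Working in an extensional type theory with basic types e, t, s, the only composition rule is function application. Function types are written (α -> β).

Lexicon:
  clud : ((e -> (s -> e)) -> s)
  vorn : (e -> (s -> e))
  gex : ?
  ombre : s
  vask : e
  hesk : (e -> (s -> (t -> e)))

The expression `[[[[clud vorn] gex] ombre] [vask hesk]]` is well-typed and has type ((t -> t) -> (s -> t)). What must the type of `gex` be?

[[[[clud vorn] gex] ombre] [vask hesk]] is required to be ((t -> t) -> (s -> t)). [vask hesk] : (s -> (t -> e)) cannot yield ((t -> t) -> (s -> t)) as functor, so [[[clud vorn] gex] ombre] : ((s -> (t -> e)) -> ((t -> t) -> (s -> t))).
[[[clud vorn] gex] ombre] is required to be ((s -> (t -> e)) -> ((t -> t) -> (s -> t))). ombre : s cannot yield ((s -> (t -> e)) -> ((t -> t) -> (s -> t))) as functor, so [[clud vorn] gex] : (s -> ((s -> (t -> e)) -> ((t -> t) -> (s -> t)))).
[[clud vorn] gex] is required to be (s -> ((s -> (t -> e)) -> ((t -> t) -> (s -> t)))). [clud vorn] : s cannot yield (s -> ((s -> (t -> e)) -> ((t -> t) -> (s -> t)))) as functor, so gex : (s -> (s -> ((s -> (t -> e)) -> ((t -> t) -> (s -> t))))).

(s -> (s -> ((s -> (t -> e)) -> ((t -> t) -> (s -> t)))))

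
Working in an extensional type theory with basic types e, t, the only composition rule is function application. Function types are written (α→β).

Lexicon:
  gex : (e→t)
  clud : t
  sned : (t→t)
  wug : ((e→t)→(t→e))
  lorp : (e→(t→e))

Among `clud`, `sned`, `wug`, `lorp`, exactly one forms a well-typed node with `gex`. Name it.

clud : t — does not combine with gex.
sned : (t→t) — does not combine with gex.
wug — combines: wug : ((e→t)→(t→e)) takes gex : (e→t) as argument, giving (t→e).
lorp : (e→(t→e)) — does not combine with gex.

wug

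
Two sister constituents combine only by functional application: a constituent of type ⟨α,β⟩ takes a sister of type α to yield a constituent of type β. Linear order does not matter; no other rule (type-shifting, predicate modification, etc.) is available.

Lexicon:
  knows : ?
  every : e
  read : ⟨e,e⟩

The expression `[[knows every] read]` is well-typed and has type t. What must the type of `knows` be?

At [[knows every] read] (required: t): read is ⟨e,e⟩, which is not a function with range t; hence [knows every] is the functor — type ⟨⟨e,e⟩,t⟩.
At [knows every] (required: ⟨⟨e,e⟩,t⟩): every is e, which is not a function with range ⟨⟨e,e⟩,t⟩; hence knows is the functor — type ⟨e,⟨⟨e,e⟩,t⟩⟩.

⟨e,⟨⟨e,e⟩,t⟩⟩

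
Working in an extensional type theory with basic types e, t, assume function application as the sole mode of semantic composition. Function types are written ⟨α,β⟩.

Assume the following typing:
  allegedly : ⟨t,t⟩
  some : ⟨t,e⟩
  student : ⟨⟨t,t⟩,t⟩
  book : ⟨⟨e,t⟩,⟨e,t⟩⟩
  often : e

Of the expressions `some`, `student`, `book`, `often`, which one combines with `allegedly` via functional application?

some : ⟨t,e⟩ — allegedly needs t; some needs t; neither fits.
student — combines: student : ⟨⟨t,t⟩,t⟩ takes allegedly : ⟨t,t⟩ as argument, giving t.
book : ⟨⟨e,t⟩,⟨e,t⟩⟩ — allegedly needs t; book needs ⟨e,t⟩; neither fits.
often : e — allegedly needs t; often needs nothing (atomic); neither fits.

student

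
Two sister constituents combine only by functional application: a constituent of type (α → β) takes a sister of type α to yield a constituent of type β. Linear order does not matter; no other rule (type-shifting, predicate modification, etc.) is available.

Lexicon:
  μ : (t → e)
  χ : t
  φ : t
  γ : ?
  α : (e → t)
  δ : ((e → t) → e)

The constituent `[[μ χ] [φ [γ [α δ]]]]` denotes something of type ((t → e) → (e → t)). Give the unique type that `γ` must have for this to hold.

(e → (t → (e → ((t → e) → (e → t)))))

[[μ χ] [φ [γ [α δ]]]] must have type ((t → e) → (e → t)). The sister [μ χ] has type e; that is not a function onto ((t → e) → (e → t)), so [φ [γ [α δ]]] must be the functor, of type (e → ((t → e) → (e → t))).
[φ [γ [α δ]]] must have type (e → ((t → e) → (e → t))). The sister φ has type t; that is not a function onto (e → ((t → e) → (e → t))), so [γ [α δ]] must be the functor, of type (t → (e → ((t → e) → (e → t)))).
[γ [α δ]] must have type (t → (e → ((t → e) → (e → t)))). The sister [α δ] has type e; that is not a function onto (t → (e → ((t → e) → (e → t)))), so γ must be the functor, of type (e → (t → (e → ((t → e) → (e → t))))).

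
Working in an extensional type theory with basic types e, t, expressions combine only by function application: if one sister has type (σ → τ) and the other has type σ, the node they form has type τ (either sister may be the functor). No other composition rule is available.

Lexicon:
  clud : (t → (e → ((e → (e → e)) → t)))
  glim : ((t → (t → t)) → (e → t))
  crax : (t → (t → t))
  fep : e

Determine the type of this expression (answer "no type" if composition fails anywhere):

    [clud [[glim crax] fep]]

(e → ((e → (e → e)) → t))

[glim crax] — glim of type ((t → (t → t)) → (e → t)) combines with crax of type (t → (t → t)): type (e → t).
[[glim crax] fep] — [glim crax] of type (e → t) combines with fep of type e: type t.
[clud [[glim crax] fep]] — clud of type (t → (e → ((e → (e → e)) → t))) combines with [[glim crax] fep] of type t: type (e → ((e → (e → e)) → t)).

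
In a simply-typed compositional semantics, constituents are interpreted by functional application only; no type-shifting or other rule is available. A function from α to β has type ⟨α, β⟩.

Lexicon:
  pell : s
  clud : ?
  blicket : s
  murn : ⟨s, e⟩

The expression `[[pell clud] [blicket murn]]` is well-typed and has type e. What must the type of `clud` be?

⟨s, ⟨e, e⟩⟩

[[pell clud] [blicket murn]] must have type e. The sister [blicket murn] has type e; that is not a function onto e, so [pell clud] must be the functor, of type ⟨e, e⟩.
[pell clud] must have type ⟨e, e⟩. The sister pell has type s; that is not a function onto ⟨e, e⟩, so clud must be the functor, of type ⟨s, ⟨e, e⟩⟩.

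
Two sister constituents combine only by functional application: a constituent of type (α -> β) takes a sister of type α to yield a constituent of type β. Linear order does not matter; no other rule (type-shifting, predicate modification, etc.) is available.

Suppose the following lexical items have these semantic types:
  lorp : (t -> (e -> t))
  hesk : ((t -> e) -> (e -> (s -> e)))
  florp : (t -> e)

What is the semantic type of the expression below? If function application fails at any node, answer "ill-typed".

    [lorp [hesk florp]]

ill-typed

[hesk florp] — hesk of type ((t -> e) -> (e -> (s -> e))) combines with florp of type (t -> e): type (e -> (s -> e)).
[lorp [hesk florp]]: (t -> (e -> t)) and (e -> (s -> e)) cannot combine by function application — type clash.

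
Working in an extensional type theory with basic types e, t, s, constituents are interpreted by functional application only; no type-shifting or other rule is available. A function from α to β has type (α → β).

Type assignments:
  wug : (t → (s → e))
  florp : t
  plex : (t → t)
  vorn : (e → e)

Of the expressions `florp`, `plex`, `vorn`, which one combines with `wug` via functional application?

florp — combines: wug : (t → (s → e)) takes florp : t as argument, giving (s → e).
plex : (t → t) — no; wug wants t, and plex wants t.
vorn : (e → e) — no; wug wants t, and vorn wants e.

florp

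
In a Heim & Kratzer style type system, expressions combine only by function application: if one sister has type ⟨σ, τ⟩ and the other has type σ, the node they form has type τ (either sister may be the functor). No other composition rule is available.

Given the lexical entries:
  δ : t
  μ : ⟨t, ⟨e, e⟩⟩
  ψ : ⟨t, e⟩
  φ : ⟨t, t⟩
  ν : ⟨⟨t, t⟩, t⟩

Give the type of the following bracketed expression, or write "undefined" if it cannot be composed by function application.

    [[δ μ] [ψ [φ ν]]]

e

[δ μ] — μ of type ⟨t, ⟨e, e⟩⟩ combines with δ of type t: type ⟨e, e⟩.
[φ ν] — ν of type ⟨⟨t, t⟩, t⟩ combines with φ of type ⟨t, t⟩: type t.
[ψ [φ ν]] — ψ of type ⟨t, e⟩ combines with [φ ν] of type t: type e.
[[δ μ] [ψ [φ ν]]] — [δ μ] of type ⟨e, e⟩ combines with [ψ [φ ν]] of type e: type e.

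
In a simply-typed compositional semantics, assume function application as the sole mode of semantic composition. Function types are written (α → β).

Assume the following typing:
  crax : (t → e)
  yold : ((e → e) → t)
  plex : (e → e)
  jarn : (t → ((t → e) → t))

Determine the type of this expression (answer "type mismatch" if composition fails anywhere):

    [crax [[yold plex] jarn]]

[yold plex] — yold of type ((e → e) → t) combines with plex of type (e → e): type t.
[[yold plex] jarn] — jarn of type (t → ((t → e) → t)) combines with [yold plex] of type t: type ((t → e) → t).
[crax [[yold plex] jarn]] — [[yold plex] jarn] of type ((t → e) → t) combines with crax of type (t → e): type t.

t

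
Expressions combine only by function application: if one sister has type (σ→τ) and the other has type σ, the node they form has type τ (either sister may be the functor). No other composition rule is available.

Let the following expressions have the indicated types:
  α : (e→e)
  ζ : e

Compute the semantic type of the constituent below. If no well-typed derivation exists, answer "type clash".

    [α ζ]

[α ζ] — α of type (e→e) combines with ζ of type e: type e.

e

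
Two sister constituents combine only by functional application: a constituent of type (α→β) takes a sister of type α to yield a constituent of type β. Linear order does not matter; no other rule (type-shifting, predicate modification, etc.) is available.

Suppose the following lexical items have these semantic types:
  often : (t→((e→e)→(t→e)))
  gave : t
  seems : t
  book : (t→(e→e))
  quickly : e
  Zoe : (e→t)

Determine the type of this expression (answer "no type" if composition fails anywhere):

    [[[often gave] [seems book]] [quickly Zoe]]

[often gave]: (t→((e→e)→(t→e))) applied to t yields ((e→e)→(t→e)).
[seems book]: (t→(e→e)) applied to t yields (e→e).
[[often gave] [seems book]]: ((e→e)→(t→e)) applied to (e→e) yields (t→e).
[quickly Zoe]: (e→t) applied to e yields t.
[[[often gave] [seems book]] [quickly Zoe]]: (t→e) applied to t yields e.

e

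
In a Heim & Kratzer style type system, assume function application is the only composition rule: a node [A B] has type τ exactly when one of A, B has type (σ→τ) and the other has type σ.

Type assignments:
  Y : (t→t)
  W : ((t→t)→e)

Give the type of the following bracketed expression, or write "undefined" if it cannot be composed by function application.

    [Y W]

At [Y W], W : ((t→t)→e) takes Y : (t→t), giving e.

e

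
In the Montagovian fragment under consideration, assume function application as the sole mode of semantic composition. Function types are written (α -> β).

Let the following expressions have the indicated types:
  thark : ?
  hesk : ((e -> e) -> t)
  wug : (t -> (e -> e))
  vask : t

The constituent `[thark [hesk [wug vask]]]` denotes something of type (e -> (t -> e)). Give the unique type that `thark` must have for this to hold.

(t -> (e -> (t -> e)))

[thark [hesk [wug vask]]] is required to be (e -> (t -> e)). [hesk [wug vask]] : t cannot yield (e -> (t -> e)) as functor, so thark : (t -> (e -> (t -> e))).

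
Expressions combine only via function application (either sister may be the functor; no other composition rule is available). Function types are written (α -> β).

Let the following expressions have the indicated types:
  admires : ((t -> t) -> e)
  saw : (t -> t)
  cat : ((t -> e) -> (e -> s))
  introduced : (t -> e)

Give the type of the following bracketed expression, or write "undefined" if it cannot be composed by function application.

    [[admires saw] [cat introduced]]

[admires saw]: functor admires : ((t -> t) -> e), argument saw : (t -> t); result e.
[cat introduced]: functor cat : ((t -> e) -> (e -> s)), argument introduced : (t -> e); result (e -> s).
[[admires saw] [cat introduced]]: functor [cat introduced] : (e -> s), argument [admires saw] : e; result s.

s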